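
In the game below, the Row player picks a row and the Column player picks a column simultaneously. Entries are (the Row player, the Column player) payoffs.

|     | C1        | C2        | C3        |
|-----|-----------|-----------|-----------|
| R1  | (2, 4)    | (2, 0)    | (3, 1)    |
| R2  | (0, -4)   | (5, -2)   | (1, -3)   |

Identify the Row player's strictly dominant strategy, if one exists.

Check whether one of the Row player's strategies beats all alternatives regardless of what the opponent does.
R1 is not dominant: against C2, R2 gives 5 > 2.
R2 is not dominant: against C1, R1 gives 2 > 0.
No single strategy is best against every opponent action.

No strictly dominant strategy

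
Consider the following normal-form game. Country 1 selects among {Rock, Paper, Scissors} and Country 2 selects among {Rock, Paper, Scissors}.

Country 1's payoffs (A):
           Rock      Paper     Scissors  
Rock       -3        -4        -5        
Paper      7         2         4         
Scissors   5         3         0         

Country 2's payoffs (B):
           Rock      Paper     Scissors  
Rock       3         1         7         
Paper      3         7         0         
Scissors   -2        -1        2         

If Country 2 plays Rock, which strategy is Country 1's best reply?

Paper

With Country 2 fixed at Rock, Country 1's payoffs are: Rock → -3, Paper → 7, Scissors → 5.
The maximum is 7, achieved by Paper.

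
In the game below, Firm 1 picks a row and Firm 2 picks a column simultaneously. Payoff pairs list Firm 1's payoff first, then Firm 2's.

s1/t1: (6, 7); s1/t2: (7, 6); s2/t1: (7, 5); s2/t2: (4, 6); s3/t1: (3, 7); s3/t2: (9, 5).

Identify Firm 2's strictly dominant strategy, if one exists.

A strategy is strictly dominant if it gives Firm 2 a strictly higher payoff than every other strategy, against every choice by the opponent.
t1 is not dominant: against s2, t2 gives 6 > 5.
t2 is not dominant: against s1, t1 gives 7 > 6.
No single strategy is best against every opponent action.

No strictly dominant strategy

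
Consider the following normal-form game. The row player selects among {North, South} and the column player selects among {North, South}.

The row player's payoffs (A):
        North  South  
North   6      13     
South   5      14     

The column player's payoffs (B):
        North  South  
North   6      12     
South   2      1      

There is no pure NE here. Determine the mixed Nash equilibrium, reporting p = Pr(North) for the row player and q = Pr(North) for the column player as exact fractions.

Each player's mixing probability is pinned down by making the *other* player indifferent.
The column player indifferent between North and South: p·6 + (1−p)·2 = p·12 + (1−p)·1 ⟹ 2 + 4p = 1 + 11p ⟹ p = 1/7.
The row player indifferent between North and South: q·6 + (1−q)·13 = q·5 + (1−q)·14 ⟹ 13 + (-7)q = 14 + (-9)q ⟹ q = 1/2.

p = 1/7, q = 1/2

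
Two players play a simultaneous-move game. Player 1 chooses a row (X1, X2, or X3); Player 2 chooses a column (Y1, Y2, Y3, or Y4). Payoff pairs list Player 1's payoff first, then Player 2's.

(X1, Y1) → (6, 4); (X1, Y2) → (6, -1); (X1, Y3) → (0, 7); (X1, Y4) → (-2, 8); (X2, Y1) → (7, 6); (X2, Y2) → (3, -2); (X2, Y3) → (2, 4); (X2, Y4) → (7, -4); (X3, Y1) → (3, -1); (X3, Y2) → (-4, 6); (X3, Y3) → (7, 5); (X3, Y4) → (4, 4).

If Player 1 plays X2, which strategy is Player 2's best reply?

With Player 1 fixed at X2, Player 2's payoffs are: Y1 → 6, Y2 → -2, Y3 → 4, Y4 → -4.
The maximum is 6, achieved by Y1.

Y1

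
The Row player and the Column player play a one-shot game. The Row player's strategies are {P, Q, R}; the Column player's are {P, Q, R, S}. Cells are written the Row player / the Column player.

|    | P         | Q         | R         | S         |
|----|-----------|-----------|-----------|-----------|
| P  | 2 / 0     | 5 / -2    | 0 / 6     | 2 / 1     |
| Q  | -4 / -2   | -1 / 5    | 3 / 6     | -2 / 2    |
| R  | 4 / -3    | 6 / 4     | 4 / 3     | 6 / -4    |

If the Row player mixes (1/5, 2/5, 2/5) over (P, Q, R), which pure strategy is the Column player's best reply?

The Column player's best reply maximizes expected payoff against the mix.
P: (1/5)·0 + (2/5)·(-2) + (2/5)·(-3) = -2
Q: (1/5)·(-2) + (2/5)·5 + (2/5)·4 = 16/5
R: (1/5)·6 + (2/5)·6 + (2/5)·3 = 24/5
S: (1/5)·1 + (2/5)·2 + (2/5)·(-4) = -3/5
Highest expected payoff is 24/5, from R.

R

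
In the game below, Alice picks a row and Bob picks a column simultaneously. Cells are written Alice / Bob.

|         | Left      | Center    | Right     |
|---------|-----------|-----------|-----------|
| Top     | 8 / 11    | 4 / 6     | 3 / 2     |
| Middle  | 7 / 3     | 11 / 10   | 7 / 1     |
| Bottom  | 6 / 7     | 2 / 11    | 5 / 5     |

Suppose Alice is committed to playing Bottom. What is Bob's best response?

With Alice fixed at Bottom, Bob's payoffs are: Left → 7, Center → 11, Right → 5.
The maximum is 11, achieved by Center.

Center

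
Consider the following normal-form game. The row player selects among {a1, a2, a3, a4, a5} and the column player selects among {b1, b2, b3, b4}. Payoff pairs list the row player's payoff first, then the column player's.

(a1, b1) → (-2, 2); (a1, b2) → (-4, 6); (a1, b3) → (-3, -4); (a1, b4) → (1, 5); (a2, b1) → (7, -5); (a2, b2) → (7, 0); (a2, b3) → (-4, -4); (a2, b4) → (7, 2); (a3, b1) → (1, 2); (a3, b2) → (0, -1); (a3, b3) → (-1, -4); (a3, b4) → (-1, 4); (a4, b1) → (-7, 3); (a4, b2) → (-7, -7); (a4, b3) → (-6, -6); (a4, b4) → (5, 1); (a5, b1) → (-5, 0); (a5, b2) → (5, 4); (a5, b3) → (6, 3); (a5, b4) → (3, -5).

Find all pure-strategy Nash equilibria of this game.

A profile is a Nash equilibrium when each player is best-responding to the other.
The row player's best responses — vs b1: a2 (payoff 7); vs b2: a2 (payoff 7); vs b3: a5 (payoff 6); vs b4: a2 (payoff 7).
The column player's best responses — vs a1: b2 (payoff 6); vs a2: b4 (payoff 2); vs a3: b4 (payoff 4); vs a4: b1 (payoff 3); vs a5: b2 (payoff 4).
The only mutual best response is (a2, b4); neither player gains by switching there.

(a2, b4)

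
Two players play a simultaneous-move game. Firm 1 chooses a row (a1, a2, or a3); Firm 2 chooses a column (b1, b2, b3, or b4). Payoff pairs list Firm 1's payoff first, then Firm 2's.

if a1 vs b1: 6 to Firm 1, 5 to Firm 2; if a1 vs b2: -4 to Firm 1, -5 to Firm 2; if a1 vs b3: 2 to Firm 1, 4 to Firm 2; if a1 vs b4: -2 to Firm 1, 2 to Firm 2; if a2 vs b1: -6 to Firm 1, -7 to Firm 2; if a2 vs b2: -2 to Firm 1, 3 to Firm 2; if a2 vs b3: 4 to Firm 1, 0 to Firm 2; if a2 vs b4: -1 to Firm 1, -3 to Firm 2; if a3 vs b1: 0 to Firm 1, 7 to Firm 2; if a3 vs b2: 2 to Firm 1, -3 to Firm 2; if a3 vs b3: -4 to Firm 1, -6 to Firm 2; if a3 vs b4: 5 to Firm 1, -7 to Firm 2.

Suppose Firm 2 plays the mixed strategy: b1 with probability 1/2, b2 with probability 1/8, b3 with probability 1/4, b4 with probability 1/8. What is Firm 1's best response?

Compute Firm 1's expected payoff from each pure strategy against the given mix.
a1: (1/2)·6 + (1/8)·(-4) + (1/4)·2 + (1/8)·(-2) = 11/4
a2: (1/2)·(-6) + (1/8)·(-2) + (1/4)·4 + (1/8)·(-1) = -19/8
a3: (1/2)·0 + (1/8)·2 + (1/4)·(-4) + (1/8)·5 = -1/8
Highest expected payoff is 11/4, from a1.

a1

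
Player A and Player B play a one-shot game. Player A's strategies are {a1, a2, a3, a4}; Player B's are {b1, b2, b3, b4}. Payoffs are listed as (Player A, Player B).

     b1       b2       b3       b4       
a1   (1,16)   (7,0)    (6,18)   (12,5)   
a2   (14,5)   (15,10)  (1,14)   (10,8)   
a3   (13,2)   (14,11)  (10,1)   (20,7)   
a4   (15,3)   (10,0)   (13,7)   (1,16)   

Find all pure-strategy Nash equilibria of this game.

Find each player's best response to every opponent strategy; NE are the intersections.
Player A's best responses — vs b1: a4 (payoff 15); vs b2: a2 (payoff 15); vs b3: a4 (payoff 13); vs b4: a3 (payoff 20).
Player B's best responses — vs a1: b3 (payoff 18); vs a2: b3 (payoff 14); vs a3: b2 (payoff 11); vs a4: b4 (payoff 16).
No cell has both players best-responding. For instance, Player A's best reply to b2 is a2, but against a2 Player B prefers b3 over b2.

None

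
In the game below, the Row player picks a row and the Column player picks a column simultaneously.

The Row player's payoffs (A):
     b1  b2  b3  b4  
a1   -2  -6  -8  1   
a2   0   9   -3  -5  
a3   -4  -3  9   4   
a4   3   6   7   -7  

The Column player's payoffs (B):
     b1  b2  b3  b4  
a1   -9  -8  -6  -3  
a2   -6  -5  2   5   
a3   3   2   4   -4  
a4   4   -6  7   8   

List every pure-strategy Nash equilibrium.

A profile is a Nash equilibrium when each player is best-responding to the other.
The Row player's best responses — vs b1: a4 (payoff 3); vs b2: a2 (payoff 9); vs b3: a3 (payoff 9); vs b4: a3 (payoff 4).
The Column player's best responses — vs a1: b4 (payoff -3); vs a2: b4 (payoff 5); vs a3: b3 (payoff 4); vs a4: b4 (payoff 8).
The only mutual best response is (a3, b3); neither player gains by switching there.

(a3, b3)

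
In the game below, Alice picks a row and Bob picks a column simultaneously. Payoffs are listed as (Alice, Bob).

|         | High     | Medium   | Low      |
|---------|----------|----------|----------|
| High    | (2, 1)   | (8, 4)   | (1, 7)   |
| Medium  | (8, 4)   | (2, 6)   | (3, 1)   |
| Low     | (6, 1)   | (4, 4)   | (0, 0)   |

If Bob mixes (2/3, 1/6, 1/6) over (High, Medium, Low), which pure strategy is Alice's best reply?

Alice's best reply maximizes expected payoff against the mix.
High: (2/3)·2 + (1/6)·8 + (1/6)·1 = 17/6
Medium: (2/3)·8 + (1/6)·2 + (1/6)·3 = 37/6
Low: (2/3)·6 + (1/6)·4 + (1/6)·0 = 14/3
Highest expected payoff is 37/6, from Medium.

Medium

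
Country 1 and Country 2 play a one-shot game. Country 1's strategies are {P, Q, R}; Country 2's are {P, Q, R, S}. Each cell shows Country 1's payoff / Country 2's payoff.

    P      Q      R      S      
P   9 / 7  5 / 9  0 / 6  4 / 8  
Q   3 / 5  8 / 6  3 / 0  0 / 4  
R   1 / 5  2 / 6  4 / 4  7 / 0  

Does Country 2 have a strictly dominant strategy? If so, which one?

Check whether one of Country 2's strategies beats all alternatives regardless of what the opponent does.
Q strictly dominates: vs P: 9 > each of {7, 6, 8}; vs Q: 6 > each of {5, 0, 4}; vs R: 6 > each of {5, 4, 0}.

Q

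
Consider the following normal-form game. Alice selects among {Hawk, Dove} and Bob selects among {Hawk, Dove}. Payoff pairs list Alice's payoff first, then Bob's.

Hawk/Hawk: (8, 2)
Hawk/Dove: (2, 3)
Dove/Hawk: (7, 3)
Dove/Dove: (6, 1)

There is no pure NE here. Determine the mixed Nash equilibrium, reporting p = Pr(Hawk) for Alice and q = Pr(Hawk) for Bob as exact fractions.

p = 2/3, q = 4/5

Each player's mixing probability is pinned down by making the *other* player indifferent.
Bob indifferent between Hawk and Dove: p·2 + (1−p)·3 = p·3 + (1−p)·1 ⟹ 3 + (-1)p = 1 + 2p ⟹ p = 2/3.
Alice indifferent between Hawk and Dove: q·8 + (1−q)·2 = q·7 + (1−q)·6 ⟹ 2 + 6q = 6 + 1q ⟹ q = 4/5.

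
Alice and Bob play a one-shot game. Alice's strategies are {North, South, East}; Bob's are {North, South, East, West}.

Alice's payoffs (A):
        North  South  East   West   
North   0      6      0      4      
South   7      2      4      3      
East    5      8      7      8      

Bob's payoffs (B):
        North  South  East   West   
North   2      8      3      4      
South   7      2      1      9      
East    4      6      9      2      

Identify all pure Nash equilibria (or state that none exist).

Find each player's best response to every opponent strategy; NE are the intersections.
Alice's best responses — vs North: South (payoff 7); vs South: East (payoff 8); vs East: East (payoff 7); vs West: East (payoff 8).
Bob's best responses — vs North: South (payoff 8); vs South: West (payoff 9); vs East: East (payoff 9).
The only mutual best response is (East, East); neither player gains by switching there.

(East, East)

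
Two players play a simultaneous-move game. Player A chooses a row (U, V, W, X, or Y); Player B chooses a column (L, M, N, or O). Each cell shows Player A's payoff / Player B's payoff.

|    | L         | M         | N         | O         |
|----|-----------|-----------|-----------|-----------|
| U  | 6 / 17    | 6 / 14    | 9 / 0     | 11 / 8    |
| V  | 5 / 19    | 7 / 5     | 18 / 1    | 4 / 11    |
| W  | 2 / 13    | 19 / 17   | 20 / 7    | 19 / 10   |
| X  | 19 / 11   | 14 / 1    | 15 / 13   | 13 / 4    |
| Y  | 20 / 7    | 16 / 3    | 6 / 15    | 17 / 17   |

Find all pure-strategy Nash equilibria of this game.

Find each player's best response to every opponent strategy; NE are the intersections.
Player A's best responses — vs L: Y (payoff 20); vs M: W (payoff 19); vs N: W (payoff 20); vs O: W (payoff 19).
Player B's best responses — vs U: L (payoff 17); vs V: L (payoff 19); vs W: M (payoff 17); vs X: N (payoff 13); vs Y: O (payoff 17).
The only mutual best response is (W, M); neither player gains by switching there.

(W, M)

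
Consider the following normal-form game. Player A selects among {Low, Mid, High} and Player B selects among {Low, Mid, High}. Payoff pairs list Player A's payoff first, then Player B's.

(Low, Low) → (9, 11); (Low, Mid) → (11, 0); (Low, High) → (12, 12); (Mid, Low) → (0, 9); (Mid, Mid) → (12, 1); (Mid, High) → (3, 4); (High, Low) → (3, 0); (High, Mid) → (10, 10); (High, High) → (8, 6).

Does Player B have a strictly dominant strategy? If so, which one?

A strategy is strictly dominant if it gives Player B a strictly higher payoff than every other strategy, against every choice by the opponent.
Low is not dominant: against Low, High gives 12 > 11.
Mid is not dominant: against Low, Low gives 11 > 0.
High is not dominant: against Mid, Low gives 9 > 4.
No single strategy is best against every opponent action.

None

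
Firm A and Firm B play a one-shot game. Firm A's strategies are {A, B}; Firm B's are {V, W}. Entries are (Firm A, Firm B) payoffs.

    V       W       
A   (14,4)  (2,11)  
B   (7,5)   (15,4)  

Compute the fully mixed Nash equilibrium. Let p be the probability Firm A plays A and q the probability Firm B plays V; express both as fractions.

p = 1/8, q = 13/20

Each player's mixing probability is pinned down by making the *other* player indifferent.
Firm B indifferent between V and W: p·4 + (1−p)·5 = p·11 + (1−p)·4 ⟹ 5 + (-1)p = 4 + 7p ⟹ p = 1/8.
Firm A indifferent between A and B: q·14 + (1−q)·2 = q·7 + (1−q)·15 ⟹ 2 + 12q = 15 + (-8)q ⟹ q = 13/20.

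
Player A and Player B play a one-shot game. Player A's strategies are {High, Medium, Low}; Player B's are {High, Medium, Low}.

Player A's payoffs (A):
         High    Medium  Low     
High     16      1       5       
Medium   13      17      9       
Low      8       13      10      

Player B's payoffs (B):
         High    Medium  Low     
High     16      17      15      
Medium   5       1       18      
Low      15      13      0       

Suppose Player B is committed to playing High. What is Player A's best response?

High

With Player B fixed at High, Player A's payoffs are: High → 16, Medium → 13, Low → 8.
The maximum is 16, achieved by High.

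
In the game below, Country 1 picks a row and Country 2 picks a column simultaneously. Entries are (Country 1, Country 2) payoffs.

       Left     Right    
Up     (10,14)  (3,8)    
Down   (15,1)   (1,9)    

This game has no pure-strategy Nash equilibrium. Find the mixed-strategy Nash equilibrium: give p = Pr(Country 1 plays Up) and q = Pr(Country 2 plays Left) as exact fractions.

In a mixed NE each player is indifferent between their pure strategies, so the opponent's mix sets the indifference.
Country 2 indifferent between Left and Right: p·14 + (1−p)·1 = p·8 + (1−p)·9 ⟹ 1 + 13p = 9 + (-1)p ⟹ p = 4/7.
Country 1 indifferent between Up and Down: q·10 + (1−q)·3 = q·15 + (1−q)·1 ⟹ 3 + 7q = 1 + 14q ⟹ q = 2/7.

p = 4/7, q = 2/7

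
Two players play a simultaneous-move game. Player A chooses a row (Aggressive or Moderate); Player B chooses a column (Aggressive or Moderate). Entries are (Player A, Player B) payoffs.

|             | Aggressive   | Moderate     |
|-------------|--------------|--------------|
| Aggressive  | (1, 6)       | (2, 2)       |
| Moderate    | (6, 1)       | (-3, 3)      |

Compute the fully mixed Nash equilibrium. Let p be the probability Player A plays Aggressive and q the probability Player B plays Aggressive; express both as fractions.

p = 1/3, q = 1/2

Each player's mixing probability is pinned down by making the *other* player indifferent.
Player B indifferent between Aggressive and Moderate: p·6 + (1−p)·1 = p·2 + (1−p)·3 ⟹ 1 + 5p = 3 + (-1)p ⟹ p = 1/3.
Player A indifferent between Aggressive and Moderate: q·1 + (1−q)·2 = q·6 + (1−q)·(-3) ⟹ 2 + (-1)q = (-3) + 9q ⟹ q = 1/2.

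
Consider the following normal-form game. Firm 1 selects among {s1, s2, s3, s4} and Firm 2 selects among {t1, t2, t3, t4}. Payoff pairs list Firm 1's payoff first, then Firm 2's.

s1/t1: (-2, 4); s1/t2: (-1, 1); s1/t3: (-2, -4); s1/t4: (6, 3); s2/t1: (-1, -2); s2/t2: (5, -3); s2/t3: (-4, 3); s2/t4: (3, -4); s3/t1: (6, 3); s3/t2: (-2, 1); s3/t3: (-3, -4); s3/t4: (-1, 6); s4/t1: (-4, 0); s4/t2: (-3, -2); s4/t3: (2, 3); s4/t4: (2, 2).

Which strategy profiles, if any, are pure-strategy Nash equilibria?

(s4, t3)

Check mutual best responses: a cell is a NE iff neither player can gain by unilaterally deviating.
Firm 1's best responses — vs t1: s3 (payoff 6); vs t2: s2 (payoff 5); vs t3: s4 (payoff 2); vs t4: s1 (payoff 6).
Firm 2's best responses — vs s1: t1 (payoff 4); vs s2: t3 (payoff 3); vs s3: t4 (payoff 6); vs s4: t3 (payoff 3).
The only mutual best response is (s4, t3); neither player gains by switching there.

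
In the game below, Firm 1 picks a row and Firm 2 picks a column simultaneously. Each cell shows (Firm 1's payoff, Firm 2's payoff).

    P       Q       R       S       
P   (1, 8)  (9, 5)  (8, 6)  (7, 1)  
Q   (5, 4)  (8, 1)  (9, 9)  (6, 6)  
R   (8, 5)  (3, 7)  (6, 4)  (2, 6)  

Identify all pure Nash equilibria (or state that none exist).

(Q, R)

Check mutual best responses: a cell is a NE iff neither player can gain by unilaterally deviating.
Firm 1's best responses — vs P: R (payoff 8); vs Q: P (payoff 9); vs R: Q (payoff 9); vs S: P (payoff 7).
Firm 2's best responses — vs P: P (payoff 8); vs Q: R (payoff 9); vs R: Q (payoff 7).
The only mutual best response is (Q, R); neither player gains by switching there.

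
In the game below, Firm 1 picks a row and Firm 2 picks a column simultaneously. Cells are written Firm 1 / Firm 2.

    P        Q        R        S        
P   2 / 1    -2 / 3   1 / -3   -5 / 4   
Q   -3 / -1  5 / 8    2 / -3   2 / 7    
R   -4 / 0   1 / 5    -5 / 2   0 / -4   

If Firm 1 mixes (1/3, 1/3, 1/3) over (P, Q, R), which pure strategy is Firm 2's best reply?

Q

Compute Firm 2's expected payoff from each pure strategy against the given mix.
P: (1/3)·1 + (1/3)·(-1) + (1/3)·0 = 0
Q: (1/3)·3 + (1/3)·8 + (1/3)·5 = 16/3
R: (1/3)·(-3) + (1/3)·(-3) + (1/3)·2 = -4/3
S: (1/3)·4 + (1/3)·7 + (1/3)·(-4) = 7/3
Highest expected payoff is 16/3, from Q.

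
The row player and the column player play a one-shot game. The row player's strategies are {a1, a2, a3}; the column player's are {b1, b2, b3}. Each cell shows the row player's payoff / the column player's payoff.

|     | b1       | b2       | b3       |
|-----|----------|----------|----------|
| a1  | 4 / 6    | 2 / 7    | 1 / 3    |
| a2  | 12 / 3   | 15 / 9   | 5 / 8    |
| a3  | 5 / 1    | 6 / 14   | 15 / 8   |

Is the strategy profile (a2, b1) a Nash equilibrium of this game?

Holding the column player at b1: the row player gets 12 from a2, versus 4 from a1, 5 from a3. No profitable deviation for the row player.
Holding the row player at a2: the column player gets 3 from b1 but could get 9 by switching to b2. The column player has a profitable deviation.

No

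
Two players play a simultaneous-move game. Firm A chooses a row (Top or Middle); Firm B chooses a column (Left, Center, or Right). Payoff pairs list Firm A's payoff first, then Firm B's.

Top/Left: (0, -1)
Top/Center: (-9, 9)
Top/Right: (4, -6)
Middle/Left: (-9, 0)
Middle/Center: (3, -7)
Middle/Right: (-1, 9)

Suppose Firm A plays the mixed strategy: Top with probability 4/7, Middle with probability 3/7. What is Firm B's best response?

Compute Firm B's expected payoff from each pure strategy against the given mix.
Left: (4/7)·(-1) + (3/7)·0 = -4/7
Center: (4/7)·9 + (3/7)·(-7) = 15/7
Right: (4/7)·(-6) + (3/7)·9 = 3/7
Highest expected payoff is 15/7, from Center.

Center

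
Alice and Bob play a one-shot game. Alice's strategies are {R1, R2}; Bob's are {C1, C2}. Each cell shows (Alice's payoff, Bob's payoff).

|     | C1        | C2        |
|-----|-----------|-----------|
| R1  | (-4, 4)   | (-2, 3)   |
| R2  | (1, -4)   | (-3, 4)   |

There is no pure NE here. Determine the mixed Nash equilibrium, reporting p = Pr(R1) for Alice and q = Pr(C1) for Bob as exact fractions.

p = 8/9, q = 1/6

In a mixed NE each player is indifferent between their pure strategies, so the opponent's mix sets the indifference.
Bob indifferent between C1 and C2: p·4 + (1−p)·(-4) = p·3 + (1−p)·4 ⟹ (-4) + 8p = 4 + (-1)p ⟹ p = 8/9.
Alice indifferent between R1 and R2: q·(-4) + (1−q)·(-2) = q·1 + (1−q)·(-3) ⟹ (-2) + (-2)q = (-3) + 4q ⟹ q = 1/6.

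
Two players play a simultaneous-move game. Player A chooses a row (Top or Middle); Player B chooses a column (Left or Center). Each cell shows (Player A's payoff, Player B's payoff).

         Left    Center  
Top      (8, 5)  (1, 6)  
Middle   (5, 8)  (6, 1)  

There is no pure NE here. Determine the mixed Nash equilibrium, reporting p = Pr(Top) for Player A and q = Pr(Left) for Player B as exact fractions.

p = 7/8, q = 5/8

Each player's mixing probability is pinned down by making the *other* player indifferent.
Player B indifferent between Left and Center: p·5 + (1−p)·8 = p·6 + (1−p)·1 ⟹ 8 + (-3)p = 1 + 5p ⟹ p = 7/8.
Player A indifferent between Top and Middle: q·8 + (1−q)·1 = q·5 + (1−q)·6 ⟹ 1 + 7q = 6 + (-1)q ⟹ q = 5/8.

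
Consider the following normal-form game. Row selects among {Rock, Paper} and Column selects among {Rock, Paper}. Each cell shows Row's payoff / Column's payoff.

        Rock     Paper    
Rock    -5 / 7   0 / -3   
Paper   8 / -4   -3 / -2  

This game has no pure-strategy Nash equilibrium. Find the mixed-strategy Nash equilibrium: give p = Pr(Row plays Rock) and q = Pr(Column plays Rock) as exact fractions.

In a mixed NE each player is indifferent between their pure strategies, so the opponent's mix sets the indifference.
Column indifferent between Rock and Paper: p·7 + (1−p)·(-4) = p·(-3) + (1−p)·(-2) ⟹ (-4) + 11p = (-2) + (-1)p ⟹ p = 1/6.
Row indifferent between Rock and Paper: q·(-5) + (1−q)·0 = q·8 + (1−q)·(-3) ⟹ 0 + (-5)q = (-3) + 11q ⟹ q = 3/16.

p = 1/6, q = 3/16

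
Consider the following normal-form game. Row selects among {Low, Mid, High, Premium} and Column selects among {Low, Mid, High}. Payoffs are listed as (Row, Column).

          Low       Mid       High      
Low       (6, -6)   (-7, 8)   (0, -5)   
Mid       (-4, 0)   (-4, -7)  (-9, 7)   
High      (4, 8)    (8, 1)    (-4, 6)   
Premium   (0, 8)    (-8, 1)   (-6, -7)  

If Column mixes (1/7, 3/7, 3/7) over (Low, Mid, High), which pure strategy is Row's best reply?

Row's best reply maximizes expected payoff against the mix.
Low: (1/7)·6 + (3/7)·(-7) + (3/7)·0 = -15/7
Mid: (1/7)·(-4) + (3/7)·(-4) + (3/7)·(-9) = -43/7
High: (1/7)·4 + (3/7)·8 + (3/7)·(-4) = 16/7
Premium: (1/7)·0 + (3/7)·(-8) + (3/7)·(-6) = -6
Highest expected payoff is 16/7, from High.

High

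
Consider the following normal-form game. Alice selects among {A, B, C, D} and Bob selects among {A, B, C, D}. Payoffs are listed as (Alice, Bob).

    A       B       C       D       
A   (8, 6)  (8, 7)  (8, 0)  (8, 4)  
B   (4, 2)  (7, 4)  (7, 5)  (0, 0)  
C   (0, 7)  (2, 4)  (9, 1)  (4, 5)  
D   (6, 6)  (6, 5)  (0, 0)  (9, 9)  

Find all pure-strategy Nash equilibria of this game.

Find each player's best response to every opponent strategy; NE are the intersections.
Alice's best responses — vs A: A (payoff 8); vs B: A (payoff 8); vs C: C (payoff 9); vs D: D (payoff 9).
Bob's best responses — vs A: B (payoff 7); vs B: C (payoff 5); vs C: A (payoff 7); vs D: D (payoff 9).
Mutual best responses occur at (A, B) and (D, D); at each, neither player gains by switching.

(A, B) and (D, D)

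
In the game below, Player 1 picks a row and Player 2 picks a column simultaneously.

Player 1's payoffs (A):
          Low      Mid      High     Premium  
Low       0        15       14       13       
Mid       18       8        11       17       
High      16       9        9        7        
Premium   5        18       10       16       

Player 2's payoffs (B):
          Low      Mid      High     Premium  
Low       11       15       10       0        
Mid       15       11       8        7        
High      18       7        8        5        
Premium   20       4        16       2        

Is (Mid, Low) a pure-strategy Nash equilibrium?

Holding Player 2 at Low: Player 1 gets 18 from Mid, versus 0 from Low, 16 from High, 5 from Premium. No profitable deviation for Player 1.
Holding Player 1 at Mid: Player 2 gets 15 from Low, versus 11 from Mid, 8 from High, 7 from Premium. No profitable deviation for Player 2 either.

Yes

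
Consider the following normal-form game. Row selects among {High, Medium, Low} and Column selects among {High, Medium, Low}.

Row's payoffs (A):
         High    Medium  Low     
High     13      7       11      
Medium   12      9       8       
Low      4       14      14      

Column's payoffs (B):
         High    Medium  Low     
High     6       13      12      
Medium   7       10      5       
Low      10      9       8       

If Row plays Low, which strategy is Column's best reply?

With Row fixed at Low, Column's payoffs are: High → 10, Medium → 9, Low → 8.
The maximum is 10, achieved by High.

High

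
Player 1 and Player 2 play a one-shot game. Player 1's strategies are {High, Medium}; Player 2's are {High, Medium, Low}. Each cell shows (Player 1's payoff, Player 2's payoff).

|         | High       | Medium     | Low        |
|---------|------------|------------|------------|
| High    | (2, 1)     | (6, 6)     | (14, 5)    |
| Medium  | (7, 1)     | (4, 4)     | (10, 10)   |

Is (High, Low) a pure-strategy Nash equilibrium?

No

Holding Player 2 at Low: Player 1 gets 14 from High, versus 10 from Medium. No profitable deviation for Player 1.
Holding Player 1 at High: Player 2 gets 5 from Low but could get 6 by switching to Medium. Player 2 has a profitable deviation.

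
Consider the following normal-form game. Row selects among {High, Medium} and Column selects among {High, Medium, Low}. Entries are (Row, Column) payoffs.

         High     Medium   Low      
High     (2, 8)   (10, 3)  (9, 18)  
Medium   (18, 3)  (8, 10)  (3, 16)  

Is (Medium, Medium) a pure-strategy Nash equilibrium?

Holding Column at Medium: Row gets 8 from Medium but could get 10 by switching to High. Row has a profitable deviation.

No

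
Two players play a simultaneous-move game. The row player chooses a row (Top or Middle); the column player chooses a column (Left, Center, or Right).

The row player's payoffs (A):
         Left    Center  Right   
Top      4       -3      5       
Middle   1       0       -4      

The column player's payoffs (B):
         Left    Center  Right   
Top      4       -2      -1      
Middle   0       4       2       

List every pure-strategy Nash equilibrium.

(Top, Left) and (Middle, Center)

A profile is a Nash equilibrium when each player is best-responding to the other.
The row player's best responses — vs Left: Top (payoff 4); vs Center: Middle (payoff 0); vs Right: Top (payoff 5).
The column player's best responses — vs Top: Left (payoff 4); vs Middle: Center (payoff 4).
Mutual best responses occur at (Top, Left) and (Middle, Center); at each, neither player gains by switching.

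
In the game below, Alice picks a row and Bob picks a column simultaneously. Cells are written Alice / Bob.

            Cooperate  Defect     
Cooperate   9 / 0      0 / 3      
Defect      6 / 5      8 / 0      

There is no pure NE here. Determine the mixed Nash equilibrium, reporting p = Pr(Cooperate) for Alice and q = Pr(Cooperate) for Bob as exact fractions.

Each player's mixing probability is pinned down by making the *other* player indifferent.
Bob indifferent between Cooperate and Defect: p·0 + (1−p)·5 = p·3 + (1−p)·0 ⟹ 5 + (-5)p = 0 + 3p ⟹ p = 5/8.
Alice indifferent between Cooperate and Defect: q·9 + (1−q)·0 = q·6 + (1−q)·8 ⟹ 0 + 9q = 8 + (-2)q ⟹ q = 8/11.

p = 5/8, q = 8/11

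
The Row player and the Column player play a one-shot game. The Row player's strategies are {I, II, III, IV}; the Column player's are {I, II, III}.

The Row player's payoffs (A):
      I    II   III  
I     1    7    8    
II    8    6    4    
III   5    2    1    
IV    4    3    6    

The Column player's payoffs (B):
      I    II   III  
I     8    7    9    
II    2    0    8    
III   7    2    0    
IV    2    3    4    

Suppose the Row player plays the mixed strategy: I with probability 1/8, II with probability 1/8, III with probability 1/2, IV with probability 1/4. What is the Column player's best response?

The Column player's best reply maximizes expected payoff against the mix.
I: (1/8)·8 + (1/8)·2 + (1/2)·7 + (1/4)·2 = 21/4
II: (1/8)·7 + (1/8)·0 + (1/2)·2 + (1/4)·3 = 21/8
III: (1/8)·9 + (1/8)·8 + (1/2)·0 + (1/4)·4 = 25/8
Highest expected payoff is 21/4, from I.

I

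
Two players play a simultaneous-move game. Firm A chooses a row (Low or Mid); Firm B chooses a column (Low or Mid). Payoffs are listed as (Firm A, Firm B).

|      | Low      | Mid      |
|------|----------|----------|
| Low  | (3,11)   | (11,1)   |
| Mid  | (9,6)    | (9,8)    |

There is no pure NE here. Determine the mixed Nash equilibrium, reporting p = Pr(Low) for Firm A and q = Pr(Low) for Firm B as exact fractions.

p = 1/6, q = 1/4

In a mixed NE each player is indifferent between their pure strategies, so the opponent's mix sets the indifference.
Firm B indifferent between Low and Mid: p·11 + (1−p)·6 = p·1 + (1−p)·8 ⟹ 6 + 5p = 8 + (-7)p ⟹ p = 1/6.
Firm A indifferent between Low and Mid: q·3 + (1−q)·11 = q·9 + (1−q)·9 ⟹ 11 + (-8)q = 9 + 0q ⟹ q = 1/4.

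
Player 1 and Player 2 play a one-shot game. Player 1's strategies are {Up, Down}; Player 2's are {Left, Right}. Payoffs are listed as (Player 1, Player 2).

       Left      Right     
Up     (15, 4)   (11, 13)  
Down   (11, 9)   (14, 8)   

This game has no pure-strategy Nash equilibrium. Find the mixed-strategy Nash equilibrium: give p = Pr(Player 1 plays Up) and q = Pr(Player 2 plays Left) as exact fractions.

p = 1/10, q = 3/7

In a mixed NE each player is indifferent between their pure strategies, so the opponent's mix sets the indifference.
Player 2 indifferent between Left and Right: p·4 + (1−p)·9 = p·13 + (1−p)·8 ⟹ 9 + (-5)p = 8 + 5p ⟹ p = 1/10.
Player 1 indifferent between Up and Down: q·15 + (1−q)·11 = q·11 + (1−q)·14 ⟹ 11 + 4q = 14 + (-3)q ⟹ q = 3/7.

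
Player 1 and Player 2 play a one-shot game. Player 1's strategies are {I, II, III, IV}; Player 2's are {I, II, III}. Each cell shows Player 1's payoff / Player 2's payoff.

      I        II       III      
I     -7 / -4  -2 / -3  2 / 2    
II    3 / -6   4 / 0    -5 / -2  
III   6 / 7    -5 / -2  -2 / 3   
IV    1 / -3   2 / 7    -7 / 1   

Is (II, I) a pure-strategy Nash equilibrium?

Holding Player 2 at I: Player 1 gets 3 from II but could get 6 by switching to III. Player 1 has a profitable deviation.

No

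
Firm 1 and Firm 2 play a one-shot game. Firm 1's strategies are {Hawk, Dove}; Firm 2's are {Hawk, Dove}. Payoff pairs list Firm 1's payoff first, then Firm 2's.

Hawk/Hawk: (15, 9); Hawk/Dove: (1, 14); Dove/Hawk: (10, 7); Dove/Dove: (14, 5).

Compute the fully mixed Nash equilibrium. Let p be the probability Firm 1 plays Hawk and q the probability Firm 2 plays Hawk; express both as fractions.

p = 2/7, q = 13/18

In a mixed NE each player is indifferent between their pure strategies, so the opponent's mix sets the indifference.
Firm 2 indifferent between Hawk and Dove: p·9 + (1−p)·7 = p·14 + (1−p)·5 ⟹ 7 + 2p = 5 + 9p ⟹ p = 2/7.
Firm 1 indifferent between Hawk and Dove: q·15 + (1−q)·1 = q·10 + (1−q)·14 ⟹ 1 + 14q = 14 + (-4)q ⟹ q = 13/18.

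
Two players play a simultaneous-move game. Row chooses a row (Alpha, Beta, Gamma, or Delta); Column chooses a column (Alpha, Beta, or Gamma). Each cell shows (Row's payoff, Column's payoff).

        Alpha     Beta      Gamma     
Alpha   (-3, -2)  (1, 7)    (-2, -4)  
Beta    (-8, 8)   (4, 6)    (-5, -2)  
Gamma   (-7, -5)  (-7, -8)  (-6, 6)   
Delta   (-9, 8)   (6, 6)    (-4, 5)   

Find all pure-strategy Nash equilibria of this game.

There is no pure-strategy Nash equilibrium

A profile is a Nash equilibrium when each player is best-responding to the other.
Row's best responses — vs Alpha: Alpha (payoff -3); vs Beta: Delta (payoff 6); vs Gamma: Alpha (payoff -2).
Column's best responses — vs Alpha: Beta (payoff 7); vs Beta: Alpha (payoff 8); vs Gamma: Gamma (payoff 6); vs Delta: Alpha (payoff 8).
No cell has both players best-responding. For instance, Row's best reply to Beta is Delta, but against Delta Column prefers Alpha over Beta.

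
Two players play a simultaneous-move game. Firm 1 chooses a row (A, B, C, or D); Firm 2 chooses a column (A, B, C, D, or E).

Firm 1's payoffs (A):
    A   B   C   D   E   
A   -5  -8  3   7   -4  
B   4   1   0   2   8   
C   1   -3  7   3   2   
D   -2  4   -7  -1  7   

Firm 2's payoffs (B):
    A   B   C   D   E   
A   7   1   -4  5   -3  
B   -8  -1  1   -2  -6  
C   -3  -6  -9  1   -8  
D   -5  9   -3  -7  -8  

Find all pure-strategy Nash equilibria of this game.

Find each player's best response to every opponent strategy; NE are the intersections.
Firm 1's best responses — vs A: B (payoff 4); vs B: D (payoff 4); vs C: C (payoff 7); vs D: A (payoff 7); vs E: B (payoff 8).
Firm 2's best responses — vs A: A (payoff 7); vs B: C (payoff 1); vs C: D (payoff 1); vs D: B (payoff 9).
The only mutual best response is (D, B); neither player gains by switching there.

(D, B)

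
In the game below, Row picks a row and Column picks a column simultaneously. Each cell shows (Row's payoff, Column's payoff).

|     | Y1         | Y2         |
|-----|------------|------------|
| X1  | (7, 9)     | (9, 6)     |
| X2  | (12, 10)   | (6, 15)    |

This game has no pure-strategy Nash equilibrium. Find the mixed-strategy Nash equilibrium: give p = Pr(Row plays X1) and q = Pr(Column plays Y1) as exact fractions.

Each player's mixing probability is pinned down by making the *other* player indifferent.
Column indifferent between Y1 and Y2: p·9 + (1−p)·10 = p·6 + (1−p)·15 ⟹ 10 + (-1)p = 15 + (-9)p ⟹ p = 5/8.
Row indifferent between X1 and X2: q·7 + (1−q)·9 = q·12 + (1−q)·6 ⟹ 9 + (-2)q = 6 + 6q ⟹ q = 3/8.

p = 5/8, q = 3/8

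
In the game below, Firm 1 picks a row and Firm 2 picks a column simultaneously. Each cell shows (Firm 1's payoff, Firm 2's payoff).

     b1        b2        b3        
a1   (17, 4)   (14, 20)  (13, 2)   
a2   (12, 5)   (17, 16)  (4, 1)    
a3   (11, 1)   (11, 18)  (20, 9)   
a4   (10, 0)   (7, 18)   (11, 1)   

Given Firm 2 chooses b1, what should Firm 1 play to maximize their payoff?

a1

With Firm 2 fixed at b1, Firm 1's payoffs are: a1 → 17, a2 → 12, a3 → 11, a4 → 10.
The maximum is 17, achieved by a1.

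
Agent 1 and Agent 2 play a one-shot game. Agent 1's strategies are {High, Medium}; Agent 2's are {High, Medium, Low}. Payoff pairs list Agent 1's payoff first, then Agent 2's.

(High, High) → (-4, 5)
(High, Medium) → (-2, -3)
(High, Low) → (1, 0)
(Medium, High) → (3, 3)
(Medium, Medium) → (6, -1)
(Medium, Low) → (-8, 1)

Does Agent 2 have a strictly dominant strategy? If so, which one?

High

Check whether one of Agent 2's strategies beats all alternatives regardless of what the opponent does.
High strictly dominates: vs High: 5 > each of {-3, 0}; vs Medium: 3 > each of {-1, 1}.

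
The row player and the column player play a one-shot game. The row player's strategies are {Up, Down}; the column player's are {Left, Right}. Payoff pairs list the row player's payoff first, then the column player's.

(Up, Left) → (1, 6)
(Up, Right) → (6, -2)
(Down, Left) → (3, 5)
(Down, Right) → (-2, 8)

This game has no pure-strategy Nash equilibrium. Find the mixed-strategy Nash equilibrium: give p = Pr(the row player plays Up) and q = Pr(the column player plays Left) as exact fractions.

p = 3/11, q = 4/5

Each player's mixing probability is pinned down by making the *other* player indifferent.
The column player indifferent between Left and Right: p·6 + (1−p)·5 = p·(-2) + (1−p)·8 ⟹ 5 + 1p = 8 + (-10)p ⟹ p = 3/11.
The row player indifferent between Up and Down: q·1 + (1−q)·6 = q·3 + (1−q)·(-2) ⟹ 6 + (-5)q = (-2) + 5q ⟹ q = 4/5.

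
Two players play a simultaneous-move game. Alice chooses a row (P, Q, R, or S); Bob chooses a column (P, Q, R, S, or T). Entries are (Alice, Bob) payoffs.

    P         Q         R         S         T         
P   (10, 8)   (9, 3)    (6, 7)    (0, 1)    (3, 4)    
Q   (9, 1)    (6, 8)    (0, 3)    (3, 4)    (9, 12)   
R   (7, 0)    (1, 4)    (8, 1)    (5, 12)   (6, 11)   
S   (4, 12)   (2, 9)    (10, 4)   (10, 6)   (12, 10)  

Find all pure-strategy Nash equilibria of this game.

Find each player's best response to every opponent strategy; NE are the intersections.
Alice's best responses — vs P: P (payoff 10); vs Q: P (payoff 9); vs R: S (payoff 10); vs S: S (payoff 10); vs T: S (payoff 12).
Bob's best responses — vs P: P (payoff 8); vs Q: T (payoff 12); vs R: S (payoff 12); vs S: P (payoff 12).
The only mutual best response is (P, P); neither player gains by switching there.

(P, P)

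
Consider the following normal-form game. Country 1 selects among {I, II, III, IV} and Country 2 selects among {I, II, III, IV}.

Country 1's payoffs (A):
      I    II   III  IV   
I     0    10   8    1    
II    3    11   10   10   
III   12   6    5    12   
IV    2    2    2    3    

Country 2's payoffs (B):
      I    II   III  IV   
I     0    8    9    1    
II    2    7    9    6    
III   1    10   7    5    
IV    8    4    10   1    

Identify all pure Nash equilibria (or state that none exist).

Find each player's best response to every opponent strategy; NE are the intersections.
Country 1's best responses — vs I: III (payoff 12); vs II: II (payoff 11); vs III: II (payoff 10); vs IV: III (payoff 12).
Country 2's best responses — vs I: III (payoff 9); vs II: III (payoff 9); vs III: II (payoff 10); vs IV: III (payoff 10).
The only mutual best response is (II, III); neither player gains by switching there.

(II, III)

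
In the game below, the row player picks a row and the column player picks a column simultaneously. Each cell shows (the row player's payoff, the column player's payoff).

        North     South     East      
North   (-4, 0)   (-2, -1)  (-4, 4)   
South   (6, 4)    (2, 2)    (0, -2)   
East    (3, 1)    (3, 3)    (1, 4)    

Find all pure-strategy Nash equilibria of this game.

A profile is a Nash equilibrium when each player is best-responding to the other.
The row player's best responses — vs North: South (payoff 6); vs South: East (payoff 3); vs East: East (payoff 1).
The column player's best responses — vs North: East (payoff 4); vs South: North (payoff 4); vs East: East (payoff 4).
Mutual best responses occur at (South, North) and (East, East); at each, neither player gains by switching.

(South, North) and (East, East)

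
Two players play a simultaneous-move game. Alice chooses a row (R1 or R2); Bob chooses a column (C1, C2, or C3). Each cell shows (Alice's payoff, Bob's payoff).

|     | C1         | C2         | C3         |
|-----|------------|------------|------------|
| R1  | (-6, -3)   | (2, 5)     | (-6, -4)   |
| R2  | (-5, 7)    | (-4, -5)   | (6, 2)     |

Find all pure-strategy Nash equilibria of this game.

Find each player's best response to every opponent strategy; NE are the intersections.
Alice's best responses — vs C1: R2 (payoff -5); vs C2: R1 (payoff 2); vs C3: R2 (payoff 6).
Bob's best responses — vs R1: C2 (payoff 5); vs R2: C1 (payoff 7).
Mutual best responses occur at (R1, C2) and (R2, C1); at each, neither player gains by switching.

(R1, C2) and (R2, C1)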